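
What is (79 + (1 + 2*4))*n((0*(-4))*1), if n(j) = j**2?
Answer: 0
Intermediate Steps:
(79 + (1 + 2*4))*n((0*(-4))*1) = (79 + (1 + 2*4))*((0*(-4))*1)**2 = (79 + (1 + 8))*(0*1)**2 = (79 + 9)*0**2 = 88*0 = 0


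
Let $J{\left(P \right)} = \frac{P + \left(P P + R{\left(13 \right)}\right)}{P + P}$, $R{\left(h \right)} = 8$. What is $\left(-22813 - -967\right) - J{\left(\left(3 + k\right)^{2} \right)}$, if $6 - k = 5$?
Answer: $- \frac{87419}{4} \approx -21855.0$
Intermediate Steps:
$k = 1$ ($k = 6 - 5 = 1$)
$J{\left(P \right)} = \frac{8 + P + P^{2}}{2 P}$ ($J{\left(P \right)} = \frac{P + \left(P P + 8\right)}{P + P} = \frac{P + \left(P^{2} + 8\right)}{2 P} = \left(P + \left(8 + P^{2}\right)\right) \frac{1}{2 P} = \left(8 + P + P^{2}\right) \frac{1}{2 P} = \frac{8 + P + P^{2}}{2 P}$)
$\left(-22813 - -967\right) - J{\left(\left(3 + k\right)^{2} \right)} = \left(-22813 - -967\right) - \frac{8 + \left(3 + 1\right)^{2} \left(1 + \left(3 + 1\right)^{2}\right)}{2 \left(3 + 1\right)^{2}} = \left(-22813 + 967\right) - \frac{8 + 4^{2} \left(1 + 4^{2}\right)}{2 \cdot 4^{2}} = -21846 - \frac{8 + 16 \left(1 + 16\right)}{2 \cdot 16} = -21846 - \frac{1}{2} \cdot \frac{1}{16} \left(8 + 16 \cdot 17\right) = -21846 - \frac{1}{2} \cdot \frac{1}{16} \left(8 + 272\right) = -21846 - \frac{1}{2} \cdot \frac{1}{16} \cdot 280 = -21846 - \frac{35}{4} = - \frac{87419}{4}$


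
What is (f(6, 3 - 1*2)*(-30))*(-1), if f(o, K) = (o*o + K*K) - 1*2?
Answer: 1050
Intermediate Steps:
f(o, K) = -2 + K² + o² (f(o, K) = (o² + K²) - 2 = (K² + o²) - 2 = -2 + K² + o²)
(f(6, 3 - 1*2)*(-30))*(-1) = ((-2 + (3 - 1*2)² + 6²)*(-30))*(-1) = ((-2 + (3 - 2)² + 36)*(-30))*(-1) = ((-2 + 1² + 36)*(-30))*(-1) = ((-2 + 1 + 36)*(-30))*(-1) = (35*(-30))*(-1) = -1050*(-1) = 1050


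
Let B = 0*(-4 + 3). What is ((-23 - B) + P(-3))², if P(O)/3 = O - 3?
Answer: 1681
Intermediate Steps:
P(O) = -9 + 3*O (P(O) = 3*(O - 3) = 3*(-3 + O) = -9 + 3*O)
B = 0 (B = 0*(-1) = 0)
((-23 - B) + P(-3))² = ((-23 - 1*0) + (-9 + 3*(-3)))² = ((-23 + 0) + (-9 - 9))² = (-23 - 18)² = (-41)² = 1681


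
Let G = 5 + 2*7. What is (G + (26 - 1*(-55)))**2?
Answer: 10000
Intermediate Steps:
G = 19 (G = 5 + 14 = 19)
(G + (26 - 1*(-55)))**2 = (19 + (26 - 1*(-55)))**2 = (19 + (26 + 55))**2 = (19 + 81)**2 = 100**2 = 10000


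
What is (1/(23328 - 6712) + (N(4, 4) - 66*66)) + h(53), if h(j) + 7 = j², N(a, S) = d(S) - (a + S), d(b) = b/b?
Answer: -25937575/16616 ≈ -1561.0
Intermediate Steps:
d(b) = 1
N(a, S) = 1 - S - a (N(a, S) = 1 - (a + S) = 1 - (S + a) = 1 + (-S - a) = 1 - S - a)
h(j) = -7 + j²
(1/(23328 - 6712) + (N(4, 4) - 66*66)) + h(53) = (1/(23328 - 6712) + ((1 - 1*4 - 1*4) - 66*66)) + (-7 + 53²) = (1/16616 + ((1 - 4 - 4) - 4356)) + (-7 + 2809) = (1/16616 + (-7 - 4356)) + 2802 = (1/16616 - 4363) + 2802 = -72495607/16616 + 2802 = -25937575/16616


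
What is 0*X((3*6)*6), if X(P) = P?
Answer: 0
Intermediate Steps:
0*X((3*6)*6) = 0*((3*6)*6) = 0*(18*6) = 0*108 = 0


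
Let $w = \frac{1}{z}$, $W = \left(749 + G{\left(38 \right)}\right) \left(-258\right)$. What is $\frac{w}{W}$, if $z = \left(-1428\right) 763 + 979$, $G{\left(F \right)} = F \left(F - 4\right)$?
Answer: $\frac{1}{573224912130} \approx 1.7445 \cdot 10^{-12}$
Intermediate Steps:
$G{\left(F \right)} = F \left(-4 + F\right)$
$z = -1088585$ ($z = -1089564 + 979 = -1088585$)
$W = -526578$ ($W = \left(749 + 38 \left(-4 + 38\right)\right) \left(-258\right) = \left(749 + 38 \cdot 34\right) \left(-258\right) = \left(749 + 1292\right) \left(-258\right) = 2041 \left(-258\right) = -526578$)
$w = - \frac{1}{1088585}$ ($w = \frac{1}{-1088585} = - \frac{1}{1088585} \approx -9.1862 \cdot 10^{-7}$)
$\frac{w}{W} = - \frac{1}{1088585 \left(-526578\right)} = \left(- \frac{1}{1088585}\right) \left(- \frac{1}{526578}\right) = \frac{1}{573224912130}$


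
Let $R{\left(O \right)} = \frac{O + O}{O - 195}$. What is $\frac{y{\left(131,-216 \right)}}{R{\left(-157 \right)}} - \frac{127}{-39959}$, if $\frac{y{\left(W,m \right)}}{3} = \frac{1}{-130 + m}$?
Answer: $- \frac{7099729}{1085326399} \approx -0.0065416$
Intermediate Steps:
$R{\left(O \right)} = \frac{2 O}{-195 + O}$
$y{\left(W,m \right)} = \frac{3}{-130 + m}$
$\frac{y{\left(131,-216 \right)}}{R{\left(-157 \right)}} - \frac{127}{-39959} = \frac{3 \frac{1}{-130 - 216}}{2 \left(-157\right) \frac{1}{-195 - 157}} - \frac{127}{-39959} = \frac{3 \frac{1}{-346}}{2 \left(-157\right) \frac{1}{-352}} - - \frac{127}{39959} = \frac{3 \left(- \frac{1}{346}\right)}{2 \left(-157\right) \left(- \frac{1}{352}\right)} + \frac{127}{39959} = - \frac{3}{346 \cdot \frac{157}{176}} + \frac{127}{39959} = \left(- \frac{3}{346}\right) \frac{176}{157} + \frac{127}{39959} = - \frac{264}{27161} + \frac{127}{39959} = - \frac{7099729}{1085326399}$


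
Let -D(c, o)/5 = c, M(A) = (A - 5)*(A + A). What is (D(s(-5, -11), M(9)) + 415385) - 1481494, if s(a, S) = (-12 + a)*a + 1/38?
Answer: -40528297/38 ≈ -1.0665e+6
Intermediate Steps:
M(A) = 2*A*(-5 + A) (M(A) = (-5 + A)*(2*A) = 2*A*(-5 + A))
s(a, S) = 1/38 + a*(-12 + a) (s(a, S) = a*(-12 + a) + 1/38 = 1/38 + a*(-12 + a))
D(c, o) = -5*c
(D(s(-5, -11), M(9)) + 415385) - 1481494 = (-5*(1/38 + (-5)**2 - 12*(-5)) + 415385) - 1481494 = (-5*(1/38 + 25 + 60) + 415385) - 1481494 = (-5*3231/38 + 415385) - 1481494 = (-16155/38 + 415385) - 1481494 = 15768475/38 - 1481494 = -40528297/38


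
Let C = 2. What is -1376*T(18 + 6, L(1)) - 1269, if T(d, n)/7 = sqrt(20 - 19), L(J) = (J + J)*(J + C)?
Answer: -10901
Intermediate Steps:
L(J) = 2*J*(2 + J) (L(J) = (J + J)*(J + 2) = (2*J)*(2 + J) = 2*J*(2 + J))
T(d, n) = 7 (T(d, n) = 7*sqrt(20 - 19) = 7*sqrt(1) = 7*1 = 7)
-1376*T(18 + 6, L(1)) - 1269 = -1376*7 - 1269 = -9632 - 1269 = -10901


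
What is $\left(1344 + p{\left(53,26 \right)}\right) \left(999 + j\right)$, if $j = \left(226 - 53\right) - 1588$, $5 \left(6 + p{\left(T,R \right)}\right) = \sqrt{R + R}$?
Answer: $-556608 - \frac{832 \sqrt{13}}{5} \approx -5.5721 \cdot 10^{5}$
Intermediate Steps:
$p{\left(T,R \right)} = -6 + \frac{\sqrt{2} \sqrt{R}}{5}$ ($p{\left(T,R \right)} = -6 + \frac{\sqrt{R + R}}{5} = -6 + \frac{\sqrt{2 R}}{5} = -6 + \frac{\sqrt{2} \sqrt{R}}{5}$)
$j = -1415$ ($j = 173 - 1588 = -1415$)
$\left(1344 + p{\left(53,26 \right)}\right) \left(999 + j\right) = \left(1344 - \left(6 - \frac{\sqrt{2} \sqrt{26}}{5}\right)\right) \left(999 - 1415\right) = \left(1344 - \left(6 - \frac{2 \sqrt{13}}{5}\right)\right) \left(-416\right) = \left(1338 + \frac{2 \sqrt{13}}{5}\right) \left(-416\right) = -556608 - \frac{832 \sqrt{13}}{5}$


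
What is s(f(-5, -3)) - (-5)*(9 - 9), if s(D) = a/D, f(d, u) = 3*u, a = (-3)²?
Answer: -1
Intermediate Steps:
a = 9
s(D) = 9/D
s(f(-5, -3)) - (-5)*(9 - 9) = 9/((3*(-3))) - (-5)*(9 - 9) = 9/(-9) - (-5)*0 = 9*(-⅑) - 1*0 = -1 + 0 = -1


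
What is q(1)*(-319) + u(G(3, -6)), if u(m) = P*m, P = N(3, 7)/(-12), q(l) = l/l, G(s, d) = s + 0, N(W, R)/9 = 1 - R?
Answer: -611/2 ≈ -305.50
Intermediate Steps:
N(W, R) = 9 - 9*R (N(W, R) = 9*(1 - R) = 9 - 9*R)
G(s, d) = s
q(l) = 1
P = 9/2 (P = (9 - 9*7)/(-12) = (9 - 63)*(-1/12) = -54*(-1/12) = 9/2 ≈ 4.5000)
u(m) = 9*m/2
q(1)*(-319) + u(G(3, -6)) = 1*(-319) + (9/2)*3 = -319 + 27/2 = -611/2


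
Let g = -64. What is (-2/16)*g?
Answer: 8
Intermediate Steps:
(-2/16)*g = -2/16*(-64) = -2*1/16*(-64) = -1/8*(-64) = 8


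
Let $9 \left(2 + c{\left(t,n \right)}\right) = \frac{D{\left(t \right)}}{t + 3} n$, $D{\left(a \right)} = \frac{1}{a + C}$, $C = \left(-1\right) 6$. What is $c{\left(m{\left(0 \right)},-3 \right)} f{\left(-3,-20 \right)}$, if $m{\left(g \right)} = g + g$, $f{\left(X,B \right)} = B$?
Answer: $\frac{1070}{27} \approx 39.63$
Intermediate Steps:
$C = -6$
$m{\left(g \right)} = 2 g$
$D{\left(a \right)} = \frac{1}{-6 + a}$ ($D{\left(a \right)} = \frac{1}{a - 6} = \frac{1}{-6 + a}$)
$c{\left(t,n \right)} = -2 + \frac{n}{9 \left(-6 + t\right) \left(3 + t\right)}$ ($c{\left(t,n \right)} = -2 + \frac{\frac{1}{\left(t + 3\right) \left(-6 + t\right)} n}{9} = -2 + \frac{\frac{1}{\left(3 + t\right) \left(-6 + t\right)} n}{9} = -2 + \frac{\frac{1}{\left(-6 + t\right) \left(3 + t\right)} n}{9} = -2 + \frac{n \frac{1}{-6 + t} \frac{1}{3 + t}}{9} = -2 + \frac{n}{9 \left(-6 + t\right) \left(3 + t\right)}$)
$c{\left(m{\left(0 \right)},-3 \right)} f{\left(-3,-20 \right)} = \frac{-3 - 18 \left(-6 + 2 \cdot 0\right) \left(3 + 2 \cdot 0\right)}{9 \left(-6 + 2 \cdot 0\right) \left(3 + 2 \cdot 0\right)} \left(-20\right) = \frac{-3 - 18 \left(-6 + 0\right) \left(3 + 0\right)}{9 \left(-6 + 0\right) \left(3 + 0\right)} \left(-20\right) = \frac{-3 - \left(-108\right) 3}{9 \left(-6\right) 3} \left(-20\right) = \frac{1}{9} \left(- \frac{1}{6}\right) \frac{1}{3} \left(-3 + 324\right) \left(-20\right) = \frac{1}{9} \left(- \frac{1}{6}\right) \frac{1}{3} \cdot 321 \left(-20\right) = \left(- \frac{107}{54}\right) \left(-20\right) = \frac{1070}{27}$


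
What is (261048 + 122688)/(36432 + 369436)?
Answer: 95934/101467 ≈ 0.94547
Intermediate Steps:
(261048 + 122688)/(36432 + 369436) = 383736/405868 = 383736*(1/405868) = 95934/101467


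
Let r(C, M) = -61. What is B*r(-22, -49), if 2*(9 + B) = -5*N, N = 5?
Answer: 2623/2 ≈ 1311.5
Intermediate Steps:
B = -43/2 (B = -9 + (-5*5)/2 = -9 + (1/2)*(-25) = -9 - 25/2 = -43/2 ≈ -21.500)
B*r(-22, -49) = -43/2*(-61) = 2623/2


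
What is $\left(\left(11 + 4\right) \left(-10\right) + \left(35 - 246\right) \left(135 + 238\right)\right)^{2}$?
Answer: $6217795609$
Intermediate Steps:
$\left(\left(11 + 4\right) \left(-10\right) + \left(35 - 246\right) \left(135 + 238\right)\right)^{2} = \left(15 \left(-10\right) - 78703\right)^{2} = \left(-150 - 78703\right)^{2} = \left(-78853\right)^{2} = 6217795609$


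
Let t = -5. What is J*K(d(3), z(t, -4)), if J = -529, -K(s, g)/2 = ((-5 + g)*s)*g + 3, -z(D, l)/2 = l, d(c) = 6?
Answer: 155526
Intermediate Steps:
z(D, l) = -2*l
K(s, g) = -6 - 2*g*s*(-5 + g) (K(s, g) = -2*(((-5 + g)*s)*g + 3) = -2*((s*(-5 + g))*g + 3) = -2*(g*s*(-5 + g) + 3) = -2*(3 + g*s*(-5 + g)) = -6 - 2*g*s*(-5 + g))
J*K(d(3), z(t, -4)) = -529*(-6 - 2*6*(-2*(-4))² + 10*(-2*(-4))*6) = -529*(-6 - 2*6*8² + 10*8*6) = -529*(-6 - 2*6*64 + 480) = -529*(-6 - 768 + 480) = -529*(-294) = 155526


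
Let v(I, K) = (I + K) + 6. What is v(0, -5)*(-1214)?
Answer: -1214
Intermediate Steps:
v(I, K) = 6 + I + K
v(0, -5)*(-1214) = (6 + 0 - 5)*(-1214) = 1*(-1214) = -1214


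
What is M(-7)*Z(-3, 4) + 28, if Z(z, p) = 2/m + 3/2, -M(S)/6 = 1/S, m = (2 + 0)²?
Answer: 208/7 ≈ 29.714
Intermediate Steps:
m = 4 (m = 2² = 4)
M(S) = -6/S
Z(z, p) = 2 (Z(z, p) = 2/4 + 3/2 = 2*(¼) + 3*(½) = ½ + 3/2 = 2)
M(-7)*Z(-3, 4) + 28 = -6/(-7)*2 + 28 = -6*(-⅐)*2 + 28 = (6/7)*2 + 28 = 12/7 + 28 = 208/7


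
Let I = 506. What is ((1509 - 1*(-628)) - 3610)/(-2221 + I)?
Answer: 1473/1715 ≈ 0.85889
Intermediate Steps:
((1509 - 1*(-628)) - 3610)/(-2221 + I) = ((1509 - 1*(-628)) - 3610)/(-2221 + 506) = ((1509 + 628) - 3610)/(-1715) = (2137 - 3610)*(-1/1715) = -1473*(-1/1715) = 1473/1715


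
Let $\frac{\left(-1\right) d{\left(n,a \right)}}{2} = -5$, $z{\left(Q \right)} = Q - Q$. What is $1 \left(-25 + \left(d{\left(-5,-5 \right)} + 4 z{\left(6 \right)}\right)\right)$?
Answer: $-15$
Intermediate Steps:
$z{\left(Q \right)} = 0$
$d{\left(n,a \right)} = 10$ ($d{\left(n,a \right)} = \left(-2\right) \left(-5\right) = 10$)
$1 \left(-25 + \left(d{\left(-5,-5 \right)} + 4 z{\left(6 \right)}\right)\right) = 1 \left(-25 + \left(10 + 4 \cdot 0\right)\right) = 1 \left(-25 + \left(10 + 0\right)\right) = 1 \left(-25 + 10\right) = 1 \left(-15\right) = -15$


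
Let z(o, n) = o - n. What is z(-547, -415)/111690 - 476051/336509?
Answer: -8869092563/6264115035 ≈ -1.4159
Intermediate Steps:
z(-547, -415)/111690 - 476051/336509 = (-547 - 1*(-415))/111690 - 476051/336509 = (-547 + 415)*(1/111690) - 476051*1/336509 = -132*1/111690 - 476051/336509 = -22/18615 - 476051/336509 = -8869092563/6264115035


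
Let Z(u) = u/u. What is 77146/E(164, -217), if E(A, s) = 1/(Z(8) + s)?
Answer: -16663536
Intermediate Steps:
Z(u) = 1
E(A, s) = 1/(1 + s)
77146/E(164, -217) = 77146/(1/(1 - 217)) = 77146/(1/(-216)) = 77146/(-1/216) = 77146*(-216) = -16663536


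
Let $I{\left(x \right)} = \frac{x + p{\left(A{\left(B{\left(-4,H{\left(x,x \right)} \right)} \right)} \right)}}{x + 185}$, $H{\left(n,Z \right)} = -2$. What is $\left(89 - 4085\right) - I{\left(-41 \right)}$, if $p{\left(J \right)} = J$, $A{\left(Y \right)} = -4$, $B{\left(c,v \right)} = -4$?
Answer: $- \frac{63931}{16} \approx -3995.7$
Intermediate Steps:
$I{\left(x \right)} = \frac{-4 + x}{185 + x}$ ($I{\left(x \right)} = \frac{x - 4}{x + 185} = \frac{-4 + x}{185 + x}$)
$\left(89 - 4085\right) - I{\left(-41 \right)} = \left(89 - 4085\right) - \frac{-4 - 41}{185 - 41} = \left(89 - 4085\right) - \frac{1}{144} \left(-45\right) = -3996 - \frac{1}{144} \left(-45\right) = -3996 - - \frac{5}{16} = -3996 + \frac{5}{16} = - \frac{63931}{16}$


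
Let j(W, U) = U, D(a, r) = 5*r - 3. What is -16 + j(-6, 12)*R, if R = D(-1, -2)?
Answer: -172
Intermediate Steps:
D(a, r) = -3 + 5*r
R = -13 (R = -3 + 5*(-2) = -3 - 10 = -13)
-16 + j(-6, 12)*R = -16 + 12*(-13) = -16 - 156 = -172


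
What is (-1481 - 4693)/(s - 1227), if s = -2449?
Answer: 3087/1838 ≈ 1.6795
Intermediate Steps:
(-1481 - 4693)/(s - 1227) = (-1481 - 4693)/(-2449 - 1227) = -6174/(-3676) = -6174*(-1/3676) = 3087/1838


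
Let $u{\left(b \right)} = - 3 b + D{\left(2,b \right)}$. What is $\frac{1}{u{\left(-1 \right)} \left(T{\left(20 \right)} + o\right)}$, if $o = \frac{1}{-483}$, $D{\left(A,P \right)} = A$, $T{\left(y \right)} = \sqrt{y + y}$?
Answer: $\frac{483}{46657795} + \frac{466578 \sqrt{10}}{46657795} \approx 0.031633$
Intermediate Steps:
$T{\left(y \right)} = \sqrt{2} \sqrt{y}$ ($T{\left(y \right)} = \sqrt{2 y} = \sqrt{2} \sqrt{y}$)
$u{\left(b \right)} = 2 - 3 b$ ($u{\left(b \right)} = - 3 b + 2 = 2 - 3 b$)
$o = - \frac{1}{483} \approx -0.0020704$
$\frac{1}{u{\left(-1 \right)} \left(T{\left(20 \right)} + o\right)} = \frac{1}{\left(2 - -3\right) \left(\sqrt{2} \sqrt{20} - \frac{1}{483}\right)} = \frac{1}{\left(2 + 3\right) \left(\sqrt{2} \cdot 2 \sqrt{5} - \frac{1}{483}\right)} = \frac{1}{5 \left(2 \sqrt{10} - \frac{1}{483}\right)} = \frac{1}{5 \left(- \frac{1}{483} + 2 \sqrt{10}\right)} = \frac{1}{- \frac{5}{483} + 10 \sqrt{10}}$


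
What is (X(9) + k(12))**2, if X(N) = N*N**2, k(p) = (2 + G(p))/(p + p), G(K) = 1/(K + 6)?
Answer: 99202951225/186624 ≈ 5.3157e+5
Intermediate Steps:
G(K) = 1/(6 + K)
k(p) = (2 + 1/(6 + p))/(2*p) (k(p) = (2 + 1/(6 + p))/(p + p) = (2 + 1/(6 + p))/((2*p)) = (2 + 1/(6 + p))*(1/(2*p)) = (2 + 1/(6 + p))/(2*p))
X(N) = N**3
(X(9) + k(12))**2 = (9**3 + (13/2 + 12)/(12*(6 + 12)))**2 = (729 + (1/12)*(37/2)/18)**2 = (729 + (1/12)*(1/18)*(37/2))**2 = (729 + 37/432)**2 = (314965/432)**2 = 99202951225/186624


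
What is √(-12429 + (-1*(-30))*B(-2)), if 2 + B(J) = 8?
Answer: 3*I*√1361 ≈ 110.68*I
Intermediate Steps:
B(J) = 6 (B(J) = -2 + 8 = 6)
√(-12429 + (-1*(-30))*B(-2)) = √(-12429 - 1*(-30)*6) = √(-12429 + 30*6) = √(-12429 + 180) = √(-12249) = 3*I*√1361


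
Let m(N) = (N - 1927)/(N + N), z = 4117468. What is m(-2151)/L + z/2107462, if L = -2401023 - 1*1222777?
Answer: 16047404870491691/8213615865667800 ≈ 1.9538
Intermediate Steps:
L = -3623800 (L = -2401023 - 1222777 = -3623800)
m(N) = (-1927 + N)/(2*N) (m(N) = (-1927 + N)/((2*N)) = (-1927 + N)*(1/(2*N)) = (-1927 + N)/(2*N))
m(-2151)/L + z/2107462 = ((½)*(-1927 - 2151)/(-2151))/(-3623800) + 4117468/2107462 = ((½)*(-1/2151)*(-4078))*(-1/3623800) + 4117468*(1/2107462) = (2039/2151)*(-1/3623800) + 2058734/1053731 = -2039/7794793800 + 2058734/1053731 = 16047404870491691/8213615865667800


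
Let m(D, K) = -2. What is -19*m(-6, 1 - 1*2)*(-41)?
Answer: -1558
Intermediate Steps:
-19*m(-6, 1 - 1*2)*(-41) = -19*(-2)*(-41) = 38*(-41) = -1558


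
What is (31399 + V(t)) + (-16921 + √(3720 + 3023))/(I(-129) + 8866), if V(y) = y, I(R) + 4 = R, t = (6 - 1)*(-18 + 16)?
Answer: 274103216/8733 + √6743/8733 ≈ 31387.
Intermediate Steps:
t = -10 (t = 5*(-2) = -10)
I(R) = -4 + R
(31399 + V(t)) + (-16921 + √(3720 + 3023))/(I(-129) + 8866) = (31399 - 10) + (-16921 + √(3720 + 3023))/((-4 - 129) + 8866) = 31389 + (-16921 + √6743)/(-133 + 8866) = 31389 + (-16921 + √6743)/8733 = 31389 + (-16921 + √6743)*(1/8733) = 31389 + (-16921/8733 + √6743/8733) = 274103216/8733 + √6743/8733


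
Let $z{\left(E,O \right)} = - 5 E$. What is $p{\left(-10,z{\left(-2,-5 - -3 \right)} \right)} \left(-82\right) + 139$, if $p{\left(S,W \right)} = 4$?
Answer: $-189$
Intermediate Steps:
$p{\left(-10,z{\left(-2,-5 - -3 \right)} \right)} \left(-82\right) + 139 = 4 \left(-82\right) + 139 = -328 + 139 = -189$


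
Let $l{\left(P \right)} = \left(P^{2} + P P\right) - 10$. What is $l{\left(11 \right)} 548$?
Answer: $127136$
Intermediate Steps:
$l{\left(P \right)} = -10 + 2 P^{2}$ ($l{\left(P \right)} = \left(P^{2} + P^{2}\right) - 10 = 2 P^{2} - 10 = -10 + 2 P^{2}$)
$l{\left(11 \right)} 548 = \left(-10 + 2 \cdot 11^{2}\right) 548 = \left(-10 + 2 \cdot 121\right) 548 = \left(-10 + 242\right) 548 = 232 \cdot 548 = 127136$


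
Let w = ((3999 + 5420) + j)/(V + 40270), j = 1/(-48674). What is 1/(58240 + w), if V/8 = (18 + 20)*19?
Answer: 172403308/10040803924105 ≈ 1.7170e-5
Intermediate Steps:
V = 5776 (V = 8*((18 + 20)*19) = 8*(38*19) = 8*722 = 5776)
j = -1/48674 ≈ -2.0545e-5
w = 35266185/172403308 (w = ((3999 + 5420) - 1/48674)/(5776 + 40270) = (9419 - 1/48674)/46046 = (458460405/48674)*(1/46046) = 35266185/172403308 ≈ 0.20456)
1/(58240 + w) = 1/(58240 + 35266185/172403308) = 1/(10040803924105/172403308) = 172403308/10040803924105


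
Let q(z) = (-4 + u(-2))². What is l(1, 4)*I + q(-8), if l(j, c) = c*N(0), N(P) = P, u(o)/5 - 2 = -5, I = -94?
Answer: 361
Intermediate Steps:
u(o) = -15 (u(o) = 10 + 5*(-5) = 10 - 25 = -15)
l(j, c) = 0 (l(j, c) = c*0 = 0)
q(z) = 361 (q(z) = (-4 - 15)² = (-19)² = 361)
l(1, 4)*I + q(-8) = 0*(-94) + 361 = 0 + 361 = 361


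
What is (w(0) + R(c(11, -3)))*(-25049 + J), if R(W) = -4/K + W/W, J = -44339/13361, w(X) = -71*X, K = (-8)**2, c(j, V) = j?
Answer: -1255215105/53444 ≈ -23487.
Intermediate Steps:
K = 64
J = -44339/13361 (J = -44339*1/13361 = -44339/13361 ≈ -3.3185)
R(W) = 15/16 (R(W) = -4/64 + W/W = -4*1/64 + 1 = -1/16 + 1 = 15/16)
(w(0) + R(c(11, -3)))*(-25049 + J) = (-71*0 + 15/16)*(-25049 - 44339/13361) = (0 + 15/16)*(-334724028/13361) = (15/16)*(-334724028/13361) = -1255215105/53444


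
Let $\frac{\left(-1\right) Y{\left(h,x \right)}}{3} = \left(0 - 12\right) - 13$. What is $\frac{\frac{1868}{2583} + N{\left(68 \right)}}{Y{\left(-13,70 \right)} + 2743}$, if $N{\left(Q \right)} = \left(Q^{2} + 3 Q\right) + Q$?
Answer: $\frac{6324118}{3639447} \approx 1.7377$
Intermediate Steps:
$Y{\left(h,x \right)} = 75$ ($Y{\left(h,x \right)} = - 3 \left(\left(0 - 12\right) - 13\right) = - 3 \left(-12 - 13\right) = \left(-3\right) \left(-25\right) = 75$)
$N{\left(Q \right)} = Q^{2} + 4 Q$
$\frac{\frac{1868}{2583} + N{\left(68 \right)}}{Y{\left(-13,70 \right)} + 2743} = \frac{\frac{1868}{2583} + 68 \left(4 + 68\right)}{75 + 2743} = \frac{1868 \cdot \frac{1}{2583} + 68 \cdot 72}{2818} = \left(\frac{1868}{2583} + 4896\right) \frac{1}{2818} = \frac{12648236}{2583} \cdot \frac{1}{2818} = \frac{6324118}{3639447}$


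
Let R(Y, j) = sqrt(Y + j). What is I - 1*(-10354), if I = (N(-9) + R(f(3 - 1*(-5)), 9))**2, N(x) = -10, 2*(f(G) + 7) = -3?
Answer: 20909/2 - 10*sqrt(2) ≈ 10440.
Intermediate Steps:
f(G) = -17/2 (f(G) = -7 + (1/2)*(-3) = -7 - 3/2 = -17/2)
I = (-10 + sqrt(2)/2)**2 (I = (-10 + sqrt(-17/2 + 9))**2 = (-10 + sqrt(1/2))**2 = (-10 + sqrt(2)/2)**2 ≈ 86.358)
I - 1*(-10354) = (20 - sqrt(2))**2/4 - 1*(-10354) = (20 - sqrt(2))**2/4 + 10354 = 10354 + (20 - sqrt(2))**2/4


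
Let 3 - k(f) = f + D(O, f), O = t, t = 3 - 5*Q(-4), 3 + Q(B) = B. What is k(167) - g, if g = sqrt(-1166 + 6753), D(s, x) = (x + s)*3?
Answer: -779 - sqrt(5587) ≈ -853.75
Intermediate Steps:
Q(B) = -3 + B
t = 38 (t = 3 - 5*(-3 - 4) = 3 - 5*(-7) = 3 + 35 = 38)
O = 38
D(s, x) = 3*s + 3*x (D(s, x) = (s + x)*3 = 3*s + 3*x)
k(f) = -111 - 4*f (k(f) = 3 - (f + (3*38 + 3*f)) = 3 - (f + (114 + 3*f)) = 3 - (114 + 4*f) = 3 + (-114 - 4*f) = -111 - 4*f)
g = sqrt(5587) ≈ 74.746
k(167) - g = (-111 - 4*167) - sqrt(5587) = (-111 - 668) - sqrt(5587) = -779 - sqrt(5587)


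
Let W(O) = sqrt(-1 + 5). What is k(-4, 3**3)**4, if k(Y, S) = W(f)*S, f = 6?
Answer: 8503056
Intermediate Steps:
W(O) = 2 (W(O) = sqrt(4) = 2)
k(Y, S) = 2*S
k(-4, 3**3)**4 = (2*3**3)**4 = (2*27)**4 = 54**4 = 8503056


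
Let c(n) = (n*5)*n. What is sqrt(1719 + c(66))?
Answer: 3*sqrt(2611) ≈ 153.29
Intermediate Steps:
c(n) = 5*n**2 (c(n) = (5*n)*n = 5*n**2)
sqrt(1719 + c(66)) = sqrt(1719 + 5*66**2) = sqrt(1719 + 5*4356) = sqrt(1719 + 21780) = sqrt(23499) = 3*sqrt(2611)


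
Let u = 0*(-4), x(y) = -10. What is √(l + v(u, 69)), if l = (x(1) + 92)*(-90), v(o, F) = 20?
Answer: 8*I*√115 ≈ 85.79*I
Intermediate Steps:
u = 0
l = -7380 (l = (-10 + 92)*(-90) = 82*(-90) = -7380)
√(l + v(u, 69)) = √(-7380 + 20) = √(-7360) = 8*I*√115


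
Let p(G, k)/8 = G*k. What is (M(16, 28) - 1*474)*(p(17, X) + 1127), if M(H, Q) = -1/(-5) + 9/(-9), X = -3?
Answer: -1706906/5 ≈ -3.4138e+5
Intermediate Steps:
p(G, k) = 8*G*k (p(G, k) = 8*(G*k) = 8*G*k)
M(H, Q) = -⅘ (M(H, Q) = -1*(-⅕) + 9*(-⅑) = ⅕ - 1 = -⅘)
(M(16, 28) - 1*474)*(p(17, X) + 1127) = (-⅘ - 1*474)*(8*17*(-3) + 1127) = (-⅘ - 474)*(-408 + 1127) = -2374/5*719 = -1706906/5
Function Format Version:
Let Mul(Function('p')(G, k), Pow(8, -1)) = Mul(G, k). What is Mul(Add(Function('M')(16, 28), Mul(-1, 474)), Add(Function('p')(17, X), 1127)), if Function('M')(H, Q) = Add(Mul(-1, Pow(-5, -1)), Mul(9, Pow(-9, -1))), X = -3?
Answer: Rational(-1706906, 5) ≈ -3.4138e+5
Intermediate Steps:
Function('p')(G, k) = Mul(8, G, k) (Function('p')(G, k) = Mul(8, Mul(G, k)) = Mul(8, G, k))
Function('M')(H, Q) = Rational(-4, 5) (Function('M')(H, Q) = Add(Mul(-1, Rational(-1, 5)), Mul(9, Rational(-1, 9))) = Add(Rational(1, 5), -1) = Rational(-4, 5))
Mul(Add(Function('M')(16, 28), Mul(-1, 474)), Add(Function('p')(17, X), 1127)) = Mul(Add(Rational(-4, 5), Mul(-1, 474)), Add(Mul(8, 17, -3), 1127)) = Mul(Add(Rational(-4, 5), -474), Add(-408, 1127)) = Mul(Rational(-2374, 5), 719) = Rational(-1706906, 5)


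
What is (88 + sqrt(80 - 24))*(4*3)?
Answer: 1056 + 24*sqrt(14) ≈ 1145.8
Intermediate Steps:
(88 + sqrt(80 - 24))*(4*3) = (88 + sqrt(56))*12 = (88 + 2*sqrt(14))*12 = 1056 + 24*sqrt(14)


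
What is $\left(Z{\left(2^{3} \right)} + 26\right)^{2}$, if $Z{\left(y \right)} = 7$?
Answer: $1089$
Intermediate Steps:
$\left(Z{\left(2^{3} \right)} + 26\right)^{2} = \left(7 + 26\right)^{2} = 33^{2} = 1089$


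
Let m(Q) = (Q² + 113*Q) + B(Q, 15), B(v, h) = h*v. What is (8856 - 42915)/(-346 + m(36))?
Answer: -34059/5558 ≈ -6.1279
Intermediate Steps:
m(Q) = Q² + 128*Q (m(Q) = (Q² + 113*Q) + 15*Q = Q² + 128*Q)
(8856 - 42915)/(-346 + m(36)) = (8856 - 42915)/(-346 + 36*(128 + 36)) = -34059/(-346 + 36*164) = -34059/(-346 + 5904) = -34059/5558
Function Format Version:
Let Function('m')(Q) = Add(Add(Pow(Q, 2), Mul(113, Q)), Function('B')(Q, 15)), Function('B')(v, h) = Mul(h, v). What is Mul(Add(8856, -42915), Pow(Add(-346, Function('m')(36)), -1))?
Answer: Rational(-34059, 5558) ≈ -6.1279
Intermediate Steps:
Function('m')(Q) = Add(Pow(Q, 2), Mul(128, Q)) (Function('m')(Q) = Add(Add(Pow(Q, 2), Mul(113, Q)), Mul(15, Q)) = Add(Pow(Q, 2), Mul(128, Q)))
Mul(Add(8856, -42915), Pow(Add(-346, Function('m')(36)), -1)) = Mul(Add(8856, -42915), Pow(Add(-346, Mul(36, Add(128, 36))), -1)) = Mul(-34059, Pow(Add(-346, Mul(36, 164)), -1)) = Mul(-34059, Pow(Add(-346, 5904), -1)) = Mul(-34059, Pow(5558, -1)) = Mul(-34059, Rational(1, 5558)) = Rational(-34059, 5558)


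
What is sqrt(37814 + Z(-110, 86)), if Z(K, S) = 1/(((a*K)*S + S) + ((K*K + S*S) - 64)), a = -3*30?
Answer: sqrt(28681849526116254)/870918 ≈ 194.46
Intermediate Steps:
a = -90
Z(K, S) = 1/(-64 + S + K**2 + S**2 - 90*K*S) (Z(K, S) = 1/(((-90*K)*S + S) + ((K*K + S*S) - 64)) = 1/((-90*K*S + S) + ((K**2 + S**2) - 64)) = 1/((S - 90*K*S) + (-64 + K**2 + S**2)) = 1/(-64 + S + K**2 + S**2 - 90*K*S))
sqrt(37814 + Z(-110, 86)) = sqrt(37814 + 1/(-64 + 86 + (-110)**2 + 86**2 - 90*(-110)*86)) = sqrt(37814 + 1/(-64 + 86 + 12100 + 7396 + 851400)) = sqrt(37814 + 1/870918) = sqrt(32932893253/870918) = sqrt(28681849526116254)/870918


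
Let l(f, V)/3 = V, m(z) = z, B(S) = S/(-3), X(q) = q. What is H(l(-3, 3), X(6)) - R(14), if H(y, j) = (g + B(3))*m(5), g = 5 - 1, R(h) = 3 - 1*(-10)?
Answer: 2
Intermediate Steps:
R(h) = 13 (R(h) = 3 + 10 = 13)
B(S) = -S/3 (B(S) = S*(-⅓) = -S/3)
l(f, V) = 3*V
g = 4
H(y, j) = 15 (H(y, j) = (4 - ⅓*3)*5 = (4 - 1)*5 = 3*5 = 15)
H(l(-3, 3), X(6)) - R(14) = 15 - 1*13 = 15 - 13 = 2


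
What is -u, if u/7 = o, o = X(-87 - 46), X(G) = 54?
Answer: -378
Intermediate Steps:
o = 54
u = 378 (u = 7*54 = 378)
-u = -1*378 = -378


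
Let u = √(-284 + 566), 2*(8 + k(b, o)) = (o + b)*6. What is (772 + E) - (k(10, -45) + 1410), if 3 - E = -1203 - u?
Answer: 681 + √282 ≈ 697.79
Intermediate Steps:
k(b, o) = -8 + 3*b + 3*o (k(b, o) = -8 + ((o + b)*6)/2 = -8 + ((b + o)*6)/2 = -8 + (6*b + 6*o)/2 = -8 + (3*b + 3*o) = -8 + 3*b + 3*o)
u = √282 ≈ 16.793
E = 1206 + √282 (E = 3 - (-1203 - √282) = 3 + (1203 + √282) = 1206 + √282 ≈ 1222.8)
(772 + E) - (k(10, -45) + 1410) = (772 + (1206 + √282)) - ((-8 + 3*10 + 3*(-45)) + 1410) = (1978 + √282) - ((-8 + 30 - 135) + 1410) = (1978 + √282) - (-113 + 1410) = (1978 + √282) - 1*1297 = (1978 + √282) - 1297 = 681 + √282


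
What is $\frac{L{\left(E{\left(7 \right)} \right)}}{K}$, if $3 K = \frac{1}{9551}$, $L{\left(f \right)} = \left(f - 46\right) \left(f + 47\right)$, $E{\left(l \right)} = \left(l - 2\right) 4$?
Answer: $-49913526$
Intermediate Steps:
$E{\left(l \right)} = -8 + 4 l$ ($E{\left(l \right)} = \left(-2 + l\right) 4 = -8 + 4 l$)
$L{\left(f \right)} = \left(-46 + f\right) \left(47 + f\right)$
$K = \frac{1}{28653}$ ($K = \frac{1}{3 \cdot 9551} = \frac{1}{3} \cdot \frac{1}{9551} = \frac{1}{28653} \approx 3.49 \cdot 10^{-5}$)
$\frac{L{\left(E{\left(7 \right)} \right)}}{K} = \left(-2162 + \left(-8 + 4 \cdot 7\right) + \left(-8 + 4 \cdot 7\right)^{2}\right) \frac{1}{\frac{1}{28653}} = \left(-2162 + \left(-8 + 28\right) + \left(-8 + 28\right)^{2}\right) 28653 = \left(-2162 + 20 + 20^{2}\right) 28653 = \left(-2162 + 20 + 400\right) 28653 = \left(-1742\right) 28653 = -49913526$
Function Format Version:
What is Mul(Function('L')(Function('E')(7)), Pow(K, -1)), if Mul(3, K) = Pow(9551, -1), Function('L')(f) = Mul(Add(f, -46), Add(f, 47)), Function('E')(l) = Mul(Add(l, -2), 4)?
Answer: -49913526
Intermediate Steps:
Function('E')(l) = Add(-8, Mul(4, l)) (Function('E')(l) = Mul(Add(-2, l), 4) = Add(-8, Mul(4, l)))
Function('L')(f) = Mul(Add(-46, f), Add(47, f))
K = Rational(1, 28653) (K = Mul(Rational(1, 3), Pow(9551, -1)) = Mul(Rational(1, 3), Rational(1, 9551)) = Rational(1, 28653) ≈ 3.4900e-5)
Mul(Function('L')(Function('E')(7)), Pow(K, -1)) = Mul(Add(-2162, Add(-8, Mul(4, 7)), Pow(Add(-8, Mul(4, 7)), 2)), Pow(Rational(1, 28653), -1)) = Mul(Add(-2162, Add(-8, 28), Pow(Add(-8, 28), 2)), 28653) = Mul(Add(-2162, 20, Pow(20, 2)), 28653) = Mul(Add(-2162, 20, 400), 28653) = Mul(-1742, 28653) = -49913526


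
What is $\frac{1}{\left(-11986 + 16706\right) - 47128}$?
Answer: $- \frac{1}{42408} \approx -2.358 \cdot 10^{-5}$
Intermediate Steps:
$\frac{1}{\left(-11986 + 16706\right) - 47128} = \frac{1}{4720 - 47128} = \frac{1}{-42408} = - \frac{1}{42408}$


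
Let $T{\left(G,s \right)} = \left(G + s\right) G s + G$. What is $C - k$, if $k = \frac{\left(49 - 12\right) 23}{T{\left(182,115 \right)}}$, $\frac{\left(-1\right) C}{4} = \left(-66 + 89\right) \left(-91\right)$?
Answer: $\frac{52043632973}{6216392} \approx 8372.0$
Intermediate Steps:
$T{\left(G,s \right)} = G + G s \left(G + s\right)$ ($T{\left(G,s \right)} = G \left(G + s\right) s + G = G s \left(G + s\right) + G = G + G s \left(G + s\right)$)
$C = 8372$ ($C = - 4 \left(-66 + 89\right) \left(-91\right) = - 4 \cdot 23 \left(-91\right) = \left(-4\right) \left(-2093\right) = 8372$)
$k = \frac{851}{6216392}$ ($k = \frac{\left(49 - 12\right) 23}{182 \left(1 + 115^{2} + 182 \cdot 115\right)} = \frac{37 \cdot 23}{182 \left(1 + 13225 + 20930\right)} = \frac{851}{182 \cdot 34156} = \frac{851}{6216392} \approx 0.0001369$)
$C - k = 8372 - \frac{851}{6216392} = \frac{52043632973}{6216392}$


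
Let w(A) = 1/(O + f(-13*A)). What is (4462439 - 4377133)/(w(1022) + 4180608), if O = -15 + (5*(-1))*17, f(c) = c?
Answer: 87838932/4304739899 ≈ 0.020405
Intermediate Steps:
O = -100 (O = -15 - 5*17 = -15 - 85 = -100)
w(A) = 1/(-100 - 13*A)
(4462439 - 4377133)/(w(1022) + 4180608) = (4462439 - 4377133)/(-1/(100 + 13*1022) + 4180608) = 85306/(-1/(100 + 13286) + 4180608) = 85306/(-1/13386 + 4180608) = 85306/(55961618687/13386) = 85306*(13386/55961618687) = 87838932/4304739899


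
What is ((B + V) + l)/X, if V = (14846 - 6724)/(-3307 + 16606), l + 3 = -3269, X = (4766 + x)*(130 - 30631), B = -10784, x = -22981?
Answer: -6029762/238341981735 ≈ -2.5299e-5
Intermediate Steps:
X = 555575715 (X = (4766 - 22981)*(130 - 30631) = -18215*(-30501) = 555575715)
l = -3272 (l = -3 - 3269 = -3272)
V = 262/429 (V = 8122/13299 = 8122*(1/13299) = 262/429 ≈ 0.61072)
((B + V) + l)/X = ((-10784 + 262/429) - 3272)/555575715 = (-4626074/429 - 3272)*(1/555575715) = -6029762/429*1/555575715 = -6029762/238341981735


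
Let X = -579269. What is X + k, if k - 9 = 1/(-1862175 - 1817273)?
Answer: -2131357048481/3679448 ≈ -5.7926e+5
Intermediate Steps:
k = 33115031/3679448 (k = 9 + 1/(-1862175 - 1817273) = 9 + 1/(-3679448) = 9 - 1/3679448 = 33115031/3679448 ≈ 9.0000)
X + k = -579269 + 33115031/3679448 = -2131357048481/3679448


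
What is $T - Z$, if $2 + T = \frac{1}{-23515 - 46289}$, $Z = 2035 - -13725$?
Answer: $- \frac{1100250649}{69804} \approx -15762.0$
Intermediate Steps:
$Z = 15760$ ($Z = 2035 + 13725 = 15760$)
$T = - \frac{139609}{69804}$ ($T = -2 + \frac{1}{-23515 - 46289} = -2 + \frac{1}{-69804} = -2 - \frac{1}{69804} = - \frac{139609}{69804} \approx -2.0$)
$T - Z = - \frac{139609}{69804} - 15760 = - \frac{1100250649}{69804}$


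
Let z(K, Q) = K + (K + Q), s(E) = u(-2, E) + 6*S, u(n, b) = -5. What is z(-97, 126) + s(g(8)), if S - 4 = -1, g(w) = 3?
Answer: -55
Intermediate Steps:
S = 3 (S = 4 - 1 = 3)
s(E) = 13 (s(E) = -5 + 6*3 = -5 + 18 = 13)
z(K, Q) = Q + 2*K
z(-97, 126) + s(g(8)) = (126 + 2*(-97)) + 13 = (126 - 194) + 13 = -68 + 13 = -55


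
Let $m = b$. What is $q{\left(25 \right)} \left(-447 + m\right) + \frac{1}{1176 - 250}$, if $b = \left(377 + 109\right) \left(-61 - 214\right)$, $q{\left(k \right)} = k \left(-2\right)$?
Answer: $\frac{6208691101}{926} \approx 6.7048 \cdot 10^{6}$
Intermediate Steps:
$q{\left(k \right)} = - 2 k$
$b = -133650$ ($b = 486 \left(-275\right) = -133650$)
$m = -133650$
$q{\left(25 \right)} \left(-447 + m\right) + \frac{1}{1176 - 250} = \left(-2\right) 25 \left(-447 - 133650\right) + \frac{1}{1176 - 250} = \left(-50\right) \left(-134097\right) + \frac{1}{926} = 6704850 + \frac{1}{926} = \frac{6208691101}{926}$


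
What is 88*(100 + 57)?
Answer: 13816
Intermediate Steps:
88*(100 + 57) = 88*157 = 13816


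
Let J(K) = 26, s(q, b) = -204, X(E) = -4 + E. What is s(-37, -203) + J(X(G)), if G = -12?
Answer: -178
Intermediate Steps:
s(-37, -203) + J(X(G)) = -204 + 26 = -178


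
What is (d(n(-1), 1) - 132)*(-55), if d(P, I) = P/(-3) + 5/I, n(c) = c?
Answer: 20900/3 ≈ 6966.7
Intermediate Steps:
d(P, I) = 5/I - P/3 (d(P, I) = P*(-⅓) + 5/I = -P/3 + 5/I = 5/I - P/3)
(d(n(-1), 1) - 132)*(-55) = ((5/1 - ⅓*(-1)) - 132)*(-55) = ((5*1 + ⅓) - 132)*(-55) = ((5 + ⅓) - 132)*(-55) = (16/3 - 132)*(-55) = -380/3*(-55) = 20900/3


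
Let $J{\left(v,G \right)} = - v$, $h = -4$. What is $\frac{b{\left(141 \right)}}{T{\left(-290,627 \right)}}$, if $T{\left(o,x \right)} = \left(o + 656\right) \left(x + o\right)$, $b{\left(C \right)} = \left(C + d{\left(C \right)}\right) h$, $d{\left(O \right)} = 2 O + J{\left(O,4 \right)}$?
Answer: $- \frac{188}{20557} \approx -0.0091453$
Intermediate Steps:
$d{\left(O \right)} = O$ ($d{\left(O \right)} = 2 O - O = O$)
$b{\left(C \right)} = - 8 C$ ($b{\left(C \right)} = \left(C + C\right) \left(-4\right) = 2 C \left(-4\right) = - 8 C$)
$T{\left(o,x \right)} = \left(656 + o\right) \left(o + x\right)$
$\frac{b{\left(141 \right)}}{T{\left(-290,627 \right)}} = \frac{\left(-8\right) 141}{\left(-290\right)^{2} + 656 \left(-290\right) + 656 \cdot 627 - 181830} = - \frac{1128}{84100 - 190240 + 411312 - 181830} = - \frac{1128}{123342} = \left(-1128\right) \frac{1}{123342} = - \frac{188}{20557}$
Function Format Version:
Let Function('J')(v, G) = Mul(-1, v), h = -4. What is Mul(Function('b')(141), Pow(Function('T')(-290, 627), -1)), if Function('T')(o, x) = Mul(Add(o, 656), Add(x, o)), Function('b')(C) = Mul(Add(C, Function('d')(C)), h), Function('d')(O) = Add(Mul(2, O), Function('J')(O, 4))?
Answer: Rational(-188, 20557) ≈ -0.0091453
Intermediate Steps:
Function('d')(O) = O (Function('d')(O) = Add(Mul(2, O), Mul(-1, O)) = O)
Function('b')(C) = Mul(-8, C) (Function('b')(C) = Mul(Add(C, C), -4) = Mul(Mul(2, C), -4) = Mul(-8, C))
Function('T')(o, x) = Mul(Add(656, o), Add(o, x))
Mul(Function('b')(141), Pow(Function('T')(-290, 627), -1)) = Mul(Mul(-8, 141), Pow(Add(Pow(-290, 2), Mul(656, -290), Mul(656, 627), Mul(-290, 627)), -1)) = Mul(-1128, Pow(Add(84100, -190240, 411312, -181830), -1)) = Mul(-1128, Pow(123342, -1)) = Mul(-1128, Rational(1, 123342)) = Rational(-188, 20557)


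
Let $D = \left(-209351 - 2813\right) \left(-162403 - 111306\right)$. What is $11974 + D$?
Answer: $58071208250$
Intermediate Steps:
$D = 58071196276$ ($D = \left(-212164\right) \left(-273709\right) = 58071196276$)
$11974 + D = 11974 + 58071196276 = 58071208250$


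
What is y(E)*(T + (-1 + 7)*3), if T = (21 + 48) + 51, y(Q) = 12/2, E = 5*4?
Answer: 828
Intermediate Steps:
E = 20
y(Q) = 6 (y(Q) = 12*(½) = 6)
T = 120 (T = 69 + 51 = 120)
y(E)*(T + (-1 + 7)*3) = 6*(120 + (-1 + 7)*3) = 6*(120 + 6*3) = 6*(120 + 18) = 6*138 = 828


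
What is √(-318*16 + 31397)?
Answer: √26309 ≈ 162.20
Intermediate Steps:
√(-318*16 + 31397) = √(-5088 + 31397) = √26309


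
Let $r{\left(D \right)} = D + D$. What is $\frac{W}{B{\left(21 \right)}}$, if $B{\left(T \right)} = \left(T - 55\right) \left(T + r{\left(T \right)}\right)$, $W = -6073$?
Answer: $\frac{6073}{2142} \approx 2.8352$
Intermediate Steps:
$r{\left(D \right)} = 2 D$
$B{\left(T \right)} = 3 T \left(-55 + T\right)$ ($B{\left(T \right)} = \left(T - 55\right) \left(T + 2 T\right) = \left(-55 + T\right) 3 T = 3 T \left(-55 + T\right)$)
$\frac{W}{B{\left(21 \right)}} = - \frac{6073}{3 \cdot 21 \left(-55 + 21\right)} = - \frac{6073}{3 \cdot 21 \left(-34\right)} = - \frac{6073}{-2142} = \left(-6073\right) \left(- \frac{1}{2142}\right) = \frac{6073}{2142}$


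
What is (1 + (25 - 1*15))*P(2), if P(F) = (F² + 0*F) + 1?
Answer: 55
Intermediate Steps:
P(F) = 1 + F² (P(F) = (F² + 0) + 1 = F² + 1 = 1 + F²)
(1 + (25 - 1*15))*P(2) = (1 + (25 - 1*15))*(1 + 2²) = (1 + (25 - 15))*(1 + 4) = (1 + 10)*5 = 11*5 = 55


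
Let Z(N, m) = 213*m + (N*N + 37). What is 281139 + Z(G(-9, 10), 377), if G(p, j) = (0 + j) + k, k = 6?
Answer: 361733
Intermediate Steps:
G(p, j) = 6 + j (G(p, j) = (0 + j) + 6 = j + 6 = 6 + j)
Z(N, m) = 37 + N**2 + 213*m (Z(N, m) = 213*m + (N**2 + 37) = 213*m + (37 + N**2) = 37 + N**2 + 213*m)
281139 + Z(G(-9, 10), 377) = 281139 + (37 + (6 + 10)**2 + 213*377) = 281139 + (37 + 16**2 + 80301) = 281139 + (37 + 256 + 80301) = 281139 + 80594 = 361733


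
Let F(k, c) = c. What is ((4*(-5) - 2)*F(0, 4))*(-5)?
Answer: 440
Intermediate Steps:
((4*(-5) - 2)*F(0, 4))*(-5) = ((4*(-5) - 2)*4)*(-5) = ((-20 - 2)*4)*(-5) = -22*4*(-5) = -88*(-5) = 440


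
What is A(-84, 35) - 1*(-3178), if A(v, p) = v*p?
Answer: 238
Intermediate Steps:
A(v, p) = p*v
A(-84, 35) - 1*(-3178) = 35*(-84) - 1*(-3178) = -2940 + 3178 = 238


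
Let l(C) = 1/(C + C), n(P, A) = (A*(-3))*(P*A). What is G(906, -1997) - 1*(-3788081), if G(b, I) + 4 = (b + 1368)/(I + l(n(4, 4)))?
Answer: 2904882186157/766849 ≈ 3.7881e+6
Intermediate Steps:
n(P, A) = -3*P*A² (n(P, A) = (-3*A)*(A*P) = -3*P*A²)
l(C) = 1/(2*C)
G(b, I) = -4 + (1368 + b)/(-1/384 + I) (G(b, I) = -4 + (b + 1368)/(I + 1/(2*((-3*4*4²)))) = -4 + (1368 + b)/(I + 1/(2*((-3*4*16)))) = -4 + (1368 + b)/(I + (½)/(-192)) = -4 + (1368 + b)/(I + (½)*(-1/192)) = -4 + (1368 + b)/(I - 1/384) = -4 + (1368 + b)/(-1/384 + I))
G(906, -1997) - 1*(-3788081) = 4*(131329 - 384*(-1997) + 96*906)/(-1 + 384*(-1997)) - 1*(-3788081) = 4*(131329 + 766848 + 86976)/(-1 - 766848) + 3788081 = 4*985153/(-766849) + 3788081 = 4*(-1/766849)*985153 + 3788081 = -3940612/766849 + 3788081 = 2904882186157/766849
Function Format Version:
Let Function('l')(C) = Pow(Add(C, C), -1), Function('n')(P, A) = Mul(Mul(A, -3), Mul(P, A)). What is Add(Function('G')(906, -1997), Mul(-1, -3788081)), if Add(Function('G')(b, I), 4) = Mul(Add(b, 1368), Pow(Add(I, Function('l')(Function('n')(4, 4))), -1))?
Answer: Rational(2904882186157, 766849) ≈ 3.7881e+6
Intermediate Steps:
Function('n')(P, A) = Mul(-3, P, Pow(A, 2)) (Function('n')(P, A) = Mul(Mul(-3, A), Mul(A, P)) = Mul(-3, P, Pow(A, 2)))
Function('l')(C) = Mul(Rational(1, 2), Pow(C, -1)) (Function('l')(C) = Pow(Mul(2, C), -1) = Mul(Rational(1, 2), Pow(C, -1)))
Function('G')(b, I) = Add(-4, Mul(Pow(Add(Rational(-1, 384), I), -1), Add(1368, b))) (Function('G')(b, I) = Add(-4, Mul(Add(b, 1368), Pow(Add(I, Mul(Rational(1, 2), Pow(Mul(-3, 4, Pow(4, 2)), -1))), -1))) = Add(-4, Mul(Add(1368, b), Pow(Add(I, Mul(Rational(1, 2), Pow(Mul(-3, 4, 16), -1))), -1))) = Add(-4, Mul(Add(1368, b), Pow(Add(I, Mul(Rational(1, 2), Pow(-192, -1))), -1))) = Add(-4, Mul(Add(1368, b), Pow(Add(I, Mul(Rational(1, 2), Rational(-1, 192))), -1))) = Add(-4, Mul(Add(1368, b), Pow(Add(I, Rational(-1, 384)), -1))) = Add(-4, Mul(Add(1368, b), Pow(Add(Rational(-1, 384), I), -1))) = Add(-4, Mul(Pow(Add(Rational(-1, 384), I), -1), Add(1368, b))))
Add(Function('G')(906, -1997), Mul(-1, -3788081)) = Add(Mul(4, Pow(Add(-1, Mul(384, -1997)), -1), Add(131329, Mul(-384, -1997), Mul(96, 906))), Mul(-1, -3788081)) = Add(Mul(4, Pow(Add(-1, -766848), -1), Add(131329, 766848, 86976)), 3788081) = Add(Mul(4, Pow(-766849, -1), 985153), 3788081) = Add(Mul(4, Rational(-1, 766849), 985153), 3788081) = Add(Rational(-3940612, 766849), 3788081) = Rational(2904882186157, 766849)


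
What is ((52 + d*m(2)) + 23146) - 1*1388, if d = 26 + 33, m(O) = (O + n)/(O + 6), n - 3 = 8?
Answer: 175247/8 ≈ 21906.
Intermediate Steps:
n = 11 (n = 3 + 8 = 11)
m(O) = (11 + O)/(6 + O) (m(O) = (O + 11)/(O + 6) = (11 + O)/(6 + O))
d = 59
((52 + d*m(2)) + 23146) - 1*1388 = ((52 + 59*((11 + 2)/(6 + 2))) + 23146) - 1*1388 = ((52 + 59*(13/8)) + 23146) - 1388 = ((52 + 767/8) + 23146) - 1388 = (1183/8 + 23146) - 1388 = 186351/8 - 1388 = 175247/8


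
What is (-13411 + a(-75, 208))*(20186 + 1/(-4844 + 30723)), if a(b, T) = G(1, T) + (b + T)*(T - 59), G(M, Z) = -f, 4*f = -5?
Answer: 13388422883355/103516 ≈ 1.2934e+8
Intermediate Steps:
f = -5/4 (f = (1/4)*(-5) = -5/4 ≈ -1.2500)
G(M, Z) = 5/4 (G(M, Z) = -1*(-5/4) = 5/4)
a(b, T) = 5/4 + (-59 + T)*(T + b) (a(b, T) = 5/4 + (b + T)*(T - 59) = 5/4 + (T + b)*(-59 + T) = 5/4 + (-59 + T)*(T + b))
(-13411 + a(-75, 208))*(20186 + 1/(-4844 + 30723)) = (-13411 + (5/4 + 208**2 - 59*208 - 59*(-75) + 208*(-75)))*(20186 + 1/(-4844 + 30723)) = (-13411 + (5/4 + 43264 - 12272 + 4425 - 15600))*(20186 + 1/25879) = (-13411 + 79273/4)*(20186 + 1/25879) = (25629/4)*(522393495/25879) = 13388422883355/103516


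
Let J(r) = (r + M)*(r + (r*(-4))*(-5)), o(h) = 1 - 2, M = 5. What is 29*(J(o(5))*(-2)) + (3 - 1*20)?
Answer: 4855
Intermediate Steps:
o(h) = -1
J(r) = 21*r*(5 + r) (J(r) = (r + 5)*(r + (r*(-4))*(-5)) = (5 + r)*(r - 4*r*(-5)) = (5 + r)*(r + 20*r) = (5 + r)*(21*r) = 21*r*(5 + r))
29*(J(o(5))*(-2)) + (3 - 1*20) = 29*((21*(-1)*(5 - 1))*(-2)) + (3 - 1*20) = 29*((21*(-1)*4)*(-2)) + (3 - 20) = 29*(-84*(-2)) - 17 = 29*168 - 17 = 4872 - 17 = 4855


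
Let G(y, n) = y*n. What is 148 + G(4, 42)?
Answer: 316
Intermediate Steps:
G(y, n) = n*y
148 + G(4, 42) = 148 + 42*4 = 148 + 168 = 316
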